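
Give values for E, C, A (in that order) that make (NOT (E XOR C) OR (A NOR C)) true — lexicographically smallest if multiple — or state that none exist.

E=0, C=0, A=0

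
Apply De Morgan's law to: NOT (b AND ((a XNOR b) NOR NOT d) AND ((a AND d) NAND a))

NOT b OR NOT ((a XNOR b) NOR NOT d) OR NOT ((a AND d) NAND a)
De Morgan's: NOT(AND of terms) = OR of negations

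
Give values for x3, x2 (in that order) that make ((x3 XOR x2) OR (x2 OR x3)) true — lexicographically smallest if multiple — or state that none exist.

x3=0, x2=1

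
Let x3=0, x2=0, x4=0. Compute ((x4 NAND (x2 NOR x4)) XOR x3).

Substituting: ((0 NAND (0 NOR 0)) XOR 0)
= 1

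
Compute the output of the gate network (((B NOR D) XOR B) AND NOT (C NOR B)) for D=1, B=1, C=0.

Substituting: (((1 NOR 1) XOR 1) AND NOT (0 NOR 1))
= 1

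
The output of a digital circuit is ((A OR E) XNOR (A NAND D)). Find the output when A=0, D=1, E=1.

Substituting: ((0 OR 1) XNOR (0 NAND 1))
= 1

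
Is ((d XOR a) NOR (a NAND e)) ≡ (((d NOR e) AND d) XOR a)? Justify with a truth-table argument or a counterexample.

No. Counterexample: with d=0, a=1, e=0, Expression 1 = 0 but Expression 2 = 1.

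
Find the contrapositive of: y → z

Contrapositive: NOT z → NOT y
Note: A statement and its contrapositive are logically equivalent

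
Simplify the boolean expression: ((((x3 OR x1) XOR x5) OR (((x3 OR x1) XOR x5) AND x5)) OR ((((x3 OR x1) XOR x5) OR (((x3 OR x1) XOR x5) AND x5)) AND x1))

By absorption (E OR (E AND v) = E) then absorption (E OR (E AND v) = E):
= ((x3 OR x1) XOR x5)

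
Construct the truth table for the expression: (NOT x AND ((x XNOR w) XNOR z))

z | w | x | Output
------------------
0 | 0 | 0 | 0
0 | 0 | 1 | 0
0 | 1 | 0 | 1
0 | 1 | 1 | 0
1 | 0 | 0 | 1
1 | 0 | 1 | 0
1 | 1 | 0 | 0
1 | 1 | 1 | 0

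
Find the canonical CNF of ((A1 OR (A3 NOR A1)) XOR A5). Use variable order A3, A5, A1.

(A3 OR NOT A5 OR A1) AND (A3 OR NOT A5 OR NOT A1) AND (NOT A3 OR A5 OR A1) AND (NOT A3 OR NOT A5 OR NOT A1)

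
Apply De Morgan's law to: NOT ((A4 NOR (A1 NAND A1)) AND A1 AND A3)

NOT (A4 NOR (A1 NAND A1)) OR NOT A1 OR NOT A3
De Morgan's: NOT(AND of terms) = OR of negations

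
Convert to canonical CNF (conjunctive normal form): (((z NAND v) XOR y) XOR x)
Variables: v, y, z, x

(v OR y OR z OR NOT x) AND (v OR y OR NOT z OR NOT x) AND (v OR NOT y OR z OR x) AND (v OR NOT y OR NOT z OR x) AND (NOT v OR y OR z OR NOT x) AND (NOT v OR y OR NOT z OR x) AND (NOT v OR NOT y OR z OR x) AND (NOT v OR NOT y OR NOT z OR NOT x)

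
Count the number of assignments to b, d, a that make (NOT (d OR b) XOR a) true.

Satisfying assignments: (0,0,0), (0,1,1), (1,0,1), (1,1,1)
Count: 4 out of 8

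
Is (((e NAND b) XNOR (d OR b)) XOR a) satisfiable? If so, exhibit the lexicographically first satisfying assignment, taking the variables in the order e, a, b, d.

e=0, a=0, b=0, d=1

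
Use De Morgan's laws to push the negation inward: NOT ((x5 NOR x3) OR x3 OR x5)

NOT (x5 NOR x3) AND NOT x3 AND NOT x5
De Morgan's: NOT(OR of terms) = AND of negations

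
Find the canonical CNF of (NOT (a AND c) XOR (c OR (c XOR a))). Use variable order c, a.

(c OR NOT a) AND (NOT c OR a)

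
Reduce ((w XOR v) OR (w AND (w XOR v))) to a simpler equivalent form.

By absorption (E OR (E AND v) = E):
= (w XOR v)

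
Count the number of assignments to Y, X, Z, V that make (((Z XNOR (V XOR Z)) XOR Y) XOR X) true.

Satisfying assignments: (0,0,0,0), (0,0,1,0), (0,1,0,1), (0,1,1,1), (1,0,0,1), (1,0,1,1), (1,1,0,0), (1,1,1,0)
Count: 8 out of 16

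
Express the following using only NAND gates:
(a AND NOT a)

((a NAND (a NAND a)) NAND (a NAND (a NAND a)))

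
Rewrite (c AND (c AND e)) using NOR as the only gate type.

((c NOR c) NOR (((c NOR c) NOR (e NOR e)) NOR ((c NOR c) NOR (e NOR e))))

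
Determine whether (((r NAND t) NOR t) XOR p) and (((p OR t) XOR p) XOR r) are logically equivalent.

No. Counterexample: with r=0, t=0, p=1, Expression 1 = 1 but Expression 2 = 0.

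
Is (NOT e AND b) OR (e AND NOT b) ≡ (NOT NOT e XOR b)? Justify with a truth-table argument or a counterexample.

Yes, they are equivalent — the two output columns agree on all 4 assignments:
e | b | Expression 1 | Expression 2
-----------------------------------
0 | 0 | 0 | 0
0 | 1 | 1 | 1
1 | 0 | 1 | 1
1 | 1 | 0 | 0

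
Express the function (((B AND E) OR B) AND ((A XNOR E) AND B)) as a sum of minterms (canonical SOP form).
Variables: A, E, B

Σm(1, 7) = (NOT A AND NOT E AND B) OR (A AND E AND B)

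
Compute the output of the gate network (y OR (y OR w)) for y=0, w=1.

Substituting: (0 OR (0 OR 1))
= 1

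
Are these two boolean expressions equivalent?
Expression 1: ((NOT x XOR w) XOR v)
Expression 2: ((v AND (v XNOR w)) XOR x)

No. Counterexample: with x=0, w=0, v=0, Expression 1 = 1 but Expression 2 = 0.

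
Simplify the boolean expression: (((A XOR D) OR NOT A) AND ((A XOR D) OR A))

By distribution ((E OR v) AND (E OR NOT v) = E):
= (A XOR D)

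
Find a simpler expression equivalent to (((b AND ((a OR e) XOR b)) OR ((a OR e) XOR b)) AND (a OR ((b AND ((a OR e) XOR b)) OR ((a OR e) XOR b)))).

By absorption (E AND (E OR v) = E) then absorption (E OR (E AND v) = E):
= ((a OR e) XOR b)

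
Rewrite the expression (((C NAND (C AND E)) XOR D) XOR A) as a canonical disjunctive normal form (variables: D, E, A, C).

(NOT D AND NOT E AND NOT A AND NOT C) OR (NOT D AND NOT E AND NOT A AND C) OR (NOT D AND E AND NOT A AND NOT C) OR (NOT D AND E AND A AND C) OR (D AND NOT E AND A AND NOT C) OR (D AND NOT E AND A AND C) OR (D AND E AND NOT A AND C) OR (D AND E AND A AND NOT C)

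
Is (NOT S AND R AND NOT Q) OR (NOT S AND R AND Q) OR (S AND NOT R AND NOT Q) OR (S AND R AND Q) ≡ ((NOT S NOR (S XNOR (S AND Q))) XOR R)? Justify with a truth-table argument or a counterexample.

Yes, they are equivalent — the two output columns agree on all 8 assignments:
S | R | Q | Expression 1 | Expression 2
---------------------------------------
0 | 0 | 0 | 0 | 0
0 | 0 | 1 | 0 | 0
0 | 1 | 0 | 1 | 1
0 | 1 | 1 | 1 | 1
1 | 0 | 0 | 1 | 1
1 | 0 | 1 | 0 | 0
1 | 1 | 0 | 0 | 0
1 | 1 | 1 | 1 | 1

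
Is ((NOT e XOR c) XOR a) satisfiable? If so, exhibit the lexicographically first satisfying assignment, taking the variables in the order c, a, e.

c=0, a=0, e=0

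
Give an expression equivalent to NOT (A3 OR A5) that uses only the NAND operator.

(((A3 NAND A3) NAND (A5 NAND A5)) NAND ((A3 NAND A3) NAND (A5 NAND A5)))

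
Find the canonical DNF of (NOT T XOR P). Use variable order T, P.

(NOT T AND NOT P) OR (T AND P)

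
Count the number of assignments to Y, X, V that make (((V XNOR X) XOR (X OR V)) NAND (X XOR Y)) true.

Satisfying assignments: (0,0,0), (0,0,1), (0,1,1), (1,1,0), (1,1,1)
Count: 5 out of 8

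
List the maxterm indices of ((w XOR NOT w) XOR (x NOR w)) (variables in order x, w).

ΠM(0) = (x OR w)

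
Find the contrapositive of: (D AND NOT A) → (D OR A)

Contrapositive: NOT (D OR A) → NOT (D AND NOT A)
Note: A statement and its contrapositive are logically equivalent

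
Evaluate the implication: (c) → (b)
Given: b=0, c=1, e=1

Antecedent (c) = 1; consequent (b) = 0.
1 → 0 = 0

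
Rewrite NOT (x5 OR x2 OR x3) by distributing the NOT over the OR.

NOT x5 AND NOT x2 AND NOT x3
De Morgan's: NOT(OR of terms) = AND of negations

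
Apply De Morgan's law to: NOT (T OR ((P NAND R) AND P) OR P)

NOT T AND NOT ((P NAND R) AND P) AND NOT P
De Morgan's: NOT(OR of terms) = AND of negations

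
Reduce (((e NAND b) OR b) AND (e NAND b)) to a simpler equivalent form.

By absorption (E AND (E OR v) = E):
= (e NAND b)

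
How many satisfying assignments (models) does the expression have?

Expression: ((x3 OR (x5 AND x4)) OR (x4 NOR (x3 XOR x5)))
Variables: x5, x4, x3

Satisfying assignments: (0,0,0), (0,0,1), (0,1,1), (1,0,1), (1,1,0), (1,1,1)
Count: 6 out of 8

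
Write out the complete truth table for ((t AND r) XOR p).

t | r | p | Output
------------------
0 | 0 | 0 | 0
0 | 0 | 1 | 1
0 | 1 | 0 | 0
0 | 1 | 1 | 1
1 | 0 | 0 | 0
1 | 0 | 1 | 1
1 | 1 | 0 | 1
1 | 1 | 1 | 0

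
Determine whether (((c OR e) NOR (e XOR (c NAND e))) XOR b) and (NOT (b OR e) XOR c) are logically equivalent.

No. Counterexample: with c=0, b=0, e=0, Expression 1 = 0 but Expression 2 = 1.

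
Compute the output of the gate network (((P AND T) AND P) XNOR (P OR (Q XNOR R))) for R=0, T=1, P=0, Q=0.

Substituting: (((0 AND 1) AND 0) XNOR (0 OR (0 XNOR 0)))
= 0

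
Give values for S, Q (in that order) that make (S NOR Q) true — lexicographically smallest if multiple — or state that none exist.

S=0, Q=0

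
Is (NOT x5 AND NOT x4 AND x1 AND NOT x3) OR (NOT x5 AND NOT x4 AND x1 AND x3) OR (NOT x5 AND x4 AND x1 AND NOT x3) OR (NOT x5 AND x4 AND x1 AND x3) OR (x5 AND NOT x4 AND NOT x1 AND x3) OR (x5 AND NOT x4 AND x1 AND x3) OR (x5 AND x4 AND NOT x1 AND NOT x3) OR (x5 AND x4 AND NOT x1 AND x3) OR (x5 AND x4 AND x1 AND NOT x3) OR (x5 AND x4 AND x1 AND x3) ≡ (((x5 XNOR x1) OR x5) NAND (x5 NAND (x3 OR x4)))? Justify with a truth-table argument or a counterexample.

Yes, they are equivalent — the two output columns agree on all 16 assignments:
x5 | x4 | x1 | x3 | Expression 1 | Expression 2
-----------------------------------------------
0 | 0 | 0 | 0 | 0 | 0
0 | 0 | 0 | 1 | 0 | 0
0 | 0 | 1 | 0 | 1 | 1
0 | 0 | 1 | 1 | 1 | 1
0 | 1 | 0 | 0 | 0 | 0
0 | 1 | 0 | 1 | 0 | 0
0 | 1 | 1 | 0 | 1 | 1
0 | 1 | 1 | 1 | 1 | 1
1 | 0 | 0 | 0 | 0 | 0
1 | 0 | 0 | 1 | 1 | 1
1 | 0 | 1 | 0 | 0 | 0
1 | 0 | 1 | 1 | 1 | 1
1 | 1 | 0 | 0 | 1 | 1
1 | 1 | 0 | 1 | 1 | 1
1 | 1 | 1 | 0 | 1 | 1
1 | 1 | 1 | 1 | 1 | 1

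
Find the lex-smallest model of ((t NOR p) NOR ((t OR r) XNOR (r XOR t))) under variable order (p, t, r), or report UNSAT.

p=0, t=1, r=1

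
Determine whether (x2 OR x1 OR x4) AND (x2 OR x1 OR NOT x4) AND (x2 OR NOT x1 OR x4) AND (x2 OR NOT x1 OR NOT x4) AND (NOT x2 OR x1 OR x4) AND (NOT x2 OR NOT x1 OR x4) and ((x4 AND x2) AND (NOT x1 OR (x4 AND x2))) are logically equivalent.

Yes, they are equivalent — the two output columns agree on all 8 assignments:
x2 | x1 | x4 | Expression 1 | Expression 2
------------------------------------------
0 | 0 | 0 | 0 | 0
0 | 0 | 1 | 0 | 0
0 | 1 | 0 | 0 | 0
0 | 1 | 1 | 0 | 0
1 | 0 | 0 | 0 | 0
1 | 0 | 1 | 1 | 1
1 | 1 | 0 | 0 | 0
1 | 1 | 1 | 1 | 1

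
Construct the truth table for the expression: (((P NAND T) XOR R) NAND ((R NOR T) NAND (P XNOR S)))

R | T | S | P | Output
----------------------
0 | 0 | 0 | 0 | 1
0 | 0 | 0 | 1 | 0
0 | 0 | 1 | 0 | 0
0 | 0 | 1 | 1 | 1
0 | 1 | 0 | 0 | 0
0 | 1 | 0 | 1 | 1
0 | 1 | 1 | 0 | 0
0 | 1 | 1 | 1 | 1
1 | 0 | 0 | 0 | 1
1 | 0 | 0 | 1 | 1
1 | 0 | 1 | 0 | 1
1 | 0 | 1 | 1 | 1
1 | 1 | 0 | 0 | 1
1 | 1 | 0 | 1 | 0
1 | 1 | 1 | 0 | 1
1 | 1 | 1 | 1 | 0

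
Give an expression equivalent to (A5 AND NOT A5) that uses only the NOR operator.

((A5 NOR A5) NOR ((A5 NOR A5) NOR (A5 NOR A5)))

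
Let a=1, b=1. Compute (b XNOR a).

Substituting: (1 XNOR 1)
= 1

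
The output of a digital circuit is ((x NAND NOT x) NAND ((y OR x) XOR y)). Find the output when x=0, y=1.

Substituting: ((0 NAND NOT 0) NAND ((1 OR 0) XOR 1))
= 1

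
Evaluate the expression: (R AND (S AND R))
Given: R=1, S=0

Substituting: (1 AND (0 AND 1))
= 0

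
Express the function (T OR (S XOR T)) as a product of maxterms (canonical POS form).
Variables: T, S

ΠM(0) = (T OR S)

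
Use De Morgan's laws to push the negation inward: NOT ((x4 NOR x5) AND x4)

NOT (x4 NOR x5) OR NOT x4
De Morgan's: NOT(AND of terms) = OR of negations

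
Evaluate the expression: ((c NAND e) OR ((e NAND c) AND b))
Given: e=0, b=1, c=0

Substituting: ((0 NAND 0) OR ((0 NAND 0) AND 1))
= 1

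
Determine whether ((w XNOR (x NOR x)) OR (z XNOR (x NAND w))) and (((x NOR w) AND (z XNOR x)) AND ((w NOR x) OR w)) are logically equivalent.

No. Counterexample: with x=0, z=0, w=0, Expression 1 = 0 but Expression 2 = 1.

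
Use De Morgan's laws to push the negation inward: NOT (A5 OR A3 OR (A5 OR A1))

NOT A5 AND NOT A3 AND NOT (A5 OR A1)
De Morgan's: NOT(OR of terms) = AND of negations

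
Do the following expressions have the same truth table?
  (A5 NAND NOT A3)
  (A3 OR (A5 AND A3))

No. Counterexample: with A3=0, A5=0, Expression 1 = 1 but Expression 2 = 0.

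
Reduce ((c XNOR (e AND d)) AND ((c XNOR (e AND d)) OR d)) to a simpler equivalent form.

By absorption (E AND (E OR v) = E):
= (c XNOR (e AND d))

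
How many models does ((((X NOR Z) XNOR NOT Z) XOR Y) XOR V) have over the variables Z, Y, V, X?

Satisfying assignments: (0,0,0,0), (0,0,1,1), (0,1,0,1), (0,1,1,0), (1,0,0,0), (1,0,0,1), (1,1,1,0), (1,1,1,1)
Count: 8 out of 16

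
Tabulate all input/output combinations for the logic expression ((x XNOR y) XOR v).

x | v | y | Output
------------------
0 | 0 | 0 | 1
0 | 0 | 1 | 0
0 | 1 | 0 | 0
0 | 1 | 1 | 1
1 | 0 | 0 | 0
1 | 0 | 1 | 1
1 | 1 | 0 | 1
1 | 1 | 1 | 0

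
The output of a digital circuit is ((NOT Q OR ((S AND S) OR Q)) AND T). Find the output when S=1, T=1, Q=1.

Substituting: ((NOT 1 OR ((1 AND 1) OR 1)) AND 1)
= 1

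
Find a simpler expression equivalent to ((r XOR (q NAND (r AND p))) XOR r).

By XOR self-cancellation ((E XOR v) XOR v = E):
= (q NAND (r AND p))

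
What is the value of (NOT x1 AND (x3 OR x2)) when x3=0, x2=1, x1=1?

Substituting: (NOT 1 AND (0 OR 1))
= 0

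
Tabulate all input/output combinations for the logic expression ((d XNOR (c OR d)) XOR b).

b | d | c | Output
------------------
0 | 0 | 0 | 1
0 | 0 | 1 | 0
0 | 1 | 0 | 1
0 | 1 | 1 | 1
1 | 0 | 0 | 0
1 | 0 | 1 | 1
1 | 1 | 0 | 0
1 | 1 | 1 | 0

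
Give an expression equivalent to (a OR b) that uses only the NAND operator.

((a NAND a) NAND (b NAND b))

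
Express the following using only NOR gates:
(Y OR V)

((Y NOR V) NOR (Y NOR V))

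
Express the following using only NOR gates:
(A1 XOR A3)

((((A1 NOR A3) NOR (A1 NOR A3)) NOR ((A1 NOR A3) NOR (A1 NOR A3))) NOR ((((A1 NOR A1) NOR (A3 NOR A3)) NOR ((A1 NOR A1) NOR (A3 NOR A3))) NOR (((A1 NOR A1) NOR (A3 NOR A3)) NOR ((A1 NOR A1) NOR (A3 NOR A3)))))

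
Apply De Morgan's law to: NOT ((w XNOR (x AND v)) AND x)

NOT (w XNOR (x AND v)) OR NOT x
De Morgan's: NOT(AND of terms) = OR of negations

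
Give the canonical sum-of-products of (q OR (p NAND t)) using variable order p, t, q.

Σm(0, 1, 2, 3, 4, 5, 7) = (NOT p AND NOT t AND NOT q) OR (NOT p AND NOT t AND q) OR (NOT p AND t AND NOT q) OR (NOT p AND t AND q) OR (p AND NOT t AND NOT q) OR (p AND NOT t AND q) OR (p AND t AND q)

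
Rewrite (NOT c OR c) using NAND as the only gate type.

(((c NAND c) NAND (c NAND c)) NAND (c NAND c))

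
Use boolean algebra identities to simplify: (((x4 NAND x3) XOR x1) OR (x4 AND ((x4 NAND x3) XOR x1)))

By absorption (E OR (E AND v) = E):
= ((x4 NAND x3) XOR x1)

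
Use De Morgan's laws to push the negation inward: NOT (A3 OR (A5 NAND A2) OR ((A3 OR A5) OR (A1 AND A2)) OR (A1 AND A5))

NOT A3 AND NOT (A5 NAND A2) AND NOT ((A3 OR A5) OR (A1 AND A2)) AND NOT (A1 AND A5)
De Morgan's: NOT(OR of terms) = AND of negations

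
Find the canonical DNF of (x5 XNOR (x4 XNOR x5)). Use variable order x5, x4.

(NOT x5 AND x4) OR (x5 AND x4)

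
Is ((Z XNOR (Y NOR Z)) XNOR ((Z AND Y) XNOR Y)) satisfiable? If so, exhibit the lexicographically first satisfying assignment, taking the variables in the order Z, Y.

UNSATISFIABLE - no assignment makes this expression true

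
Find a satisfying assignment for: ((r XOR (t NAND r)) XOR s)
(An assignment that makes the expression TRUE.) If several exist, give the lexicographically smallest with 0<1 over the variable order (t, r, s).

t=0, r=0, s=0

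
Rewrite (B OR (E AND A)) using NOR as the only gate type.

((B NOR ((E NOR E) NOR (A NOR A))) NOR (B NOR ((E NOR E) NOR (A NOR A))))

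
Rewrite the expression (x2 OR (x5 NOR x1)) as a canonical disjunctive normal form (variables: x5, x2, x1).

(NOT x5 AND NOT x2 AND NOT x1) OR (NOT x5 AND x2 AND NOT x1) OR (NOT x5 AND x2 AND x1) OR (x5 AND x2 AND NOT x1) OR (x5 AND x2 AND x1)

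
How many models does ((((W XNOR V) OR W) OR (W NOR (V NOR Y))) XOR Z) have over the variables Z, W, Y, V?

Satisfying assignments: (0,0,0,0), (0,0,0,1), (0,0,1,0), (0,0,1,1), (0,1,0,0), (0,1,0,1), (0,1,1,0), (0,1,1,1)
Count: 8 out of 16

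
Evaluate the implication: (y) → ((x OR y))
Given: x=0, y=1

Antecedent (y) = 1; consequent ((x OR y)) = 1.
1 → 1 = 1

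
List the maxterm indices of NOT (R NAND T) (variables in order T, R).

ΠM(0, 1, 2) = (T OR R) AND (T OR NOT R) AND (NOT T OR R)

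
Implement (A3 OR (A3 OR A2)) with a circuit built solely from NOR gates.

((A3 NOR ((A3 NOR A2) NOR (A3 NOR A2))) NOR (A3 NOR ((A3 NOR A2) NOR (A3 NOR A2))))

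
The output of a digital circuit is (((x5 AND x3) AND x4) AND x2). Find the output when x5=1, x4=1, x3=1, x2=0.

Substituting: (((1 AND 1) AND 1) AND 0)
= 0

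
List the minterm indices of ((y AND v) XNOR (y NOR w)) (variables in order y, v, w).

Σm(1, 3, 4, 5) = (NOT y AND NOT v AND w) OR (NOT y AND v AND w) OR (y AND NOT v AND NOT w) OR (y AND NOT v AND w)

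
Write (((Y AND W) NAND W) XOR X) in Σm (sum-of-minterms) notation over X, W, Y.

Σm(0, 1, 2, 7) = (NOT X AND NOT W AND NOT Y) OR (NOT X AND NOT W AND Y) OR (NOT X AND W AND NOT Y) OR (X AND W AND Y)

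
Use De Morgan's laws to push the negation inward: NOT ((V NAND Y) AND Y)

NOT (V NAND Y) OR NOT Y
De Morgan's: NOT(AND of terms) = OR of negations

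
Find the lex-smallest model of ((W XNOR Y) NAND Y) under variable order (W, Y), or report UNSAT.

W=0, Y=0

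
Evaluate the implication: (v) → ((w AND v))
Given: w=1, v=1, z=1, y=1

Antecedent (v) = 1; consequent ((w AND v)) = 1.
1 → 1 = 1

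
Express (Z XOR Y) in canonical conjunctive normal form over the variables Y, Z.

(Y OR Z) AND (NOT Y OR NOT Z)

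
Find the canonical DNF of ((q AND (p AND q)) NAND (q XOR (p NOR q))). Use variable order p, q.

(NOT p AND NOT q) OR (NOT p AND q) OR (p AND NOT q)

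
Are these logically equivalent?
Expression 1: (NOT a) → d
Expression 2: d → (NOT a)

No, Converse is not equivalent to original (counterexample: d=0, a=0, e=0)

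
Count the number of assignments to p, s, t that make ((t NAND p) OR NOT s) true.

Satisfying assignments: (0,0,0), (0,0,1), (0,1,0), (0,1,1), (1,0,0), (1,0,1), (1,1,0)
Count: 7 out of 8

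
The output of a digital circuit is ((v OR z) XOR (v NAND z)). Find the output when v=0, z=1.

Substituting: ((0 OR 1) XOR (0 NAND 1))
= 0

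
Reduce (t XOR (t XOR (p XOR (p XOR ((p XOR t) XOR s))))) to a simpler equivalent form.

By XOR self-cancellation ((E XOR v) XOR v = E) then XOR self-cancellation ((E XOR v) XOR v = E):
= ((p XOR t) XOR s)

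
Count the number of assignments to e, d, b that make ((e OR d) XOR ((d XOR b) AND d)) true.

Satisfying assignments: (0,1,1), (1,0,0), (1,0,1), (1,1,1)
Count: 4 out of 8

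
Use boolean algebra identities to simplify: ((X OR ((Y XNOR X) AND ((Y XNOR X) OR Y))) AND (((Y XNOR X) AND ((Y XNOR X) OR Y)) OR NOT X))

By distribution ((E OR v) AND (E OR NOT v) = E) then absorption (E AND (E OR v) = E):
= (Y XNOR X)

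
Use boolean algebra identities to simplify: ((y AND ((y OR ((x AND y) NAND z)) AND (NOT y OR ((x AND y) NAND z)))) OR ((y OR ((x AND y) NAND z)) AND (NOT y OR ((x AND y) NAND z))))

By absorption (E OR (E AND v) = E) then distribution ((E OR v) AND (E OR NOT v) = E):
= ((x AND y) NAND z)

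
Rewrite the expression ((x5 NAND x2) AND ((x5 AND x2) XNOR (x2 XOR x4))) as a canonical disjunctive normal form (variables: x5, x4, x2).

(NOT x5 AND NOT x4 AND NOT x2) OR (NOT x5 AND x4 AND x2) OR (x5 AND NOT x4 AND NOT x2)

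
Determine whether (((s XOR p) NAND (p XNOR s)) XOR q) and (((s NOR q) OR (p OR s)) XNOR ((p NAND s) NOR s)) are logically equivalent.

No. Counterexample: with q=0, p=0, s=0, Expression 1 = 1 but Expression 2 = 0.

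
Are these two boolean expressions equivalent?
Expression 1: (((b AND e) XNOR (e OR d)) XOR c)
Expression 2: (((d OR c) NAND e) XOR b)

No. Counterexample: with d=0, c=0, b=0, e=1, Expression 1 = 0 but Expression 2 = 1.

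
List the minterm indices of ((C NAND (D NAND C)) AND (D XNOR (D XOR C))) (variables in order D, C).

Σm(0, 2) = (NOT D AND NOT C) OR (D AND NOT C)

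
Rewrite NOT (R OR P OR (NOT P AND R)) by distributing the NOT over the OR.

NOT R AND NOT P AND NOT (NOT P AND R)
De Morgan's: NOT(OR of terms) = AND of negations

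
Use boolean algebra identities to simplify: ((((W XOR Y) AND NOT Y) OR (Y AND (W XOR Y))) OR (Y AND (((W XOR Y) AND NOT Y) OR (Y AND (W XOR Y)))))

By absorption (E OR (E AND v) = E) then distribution ((E AND v) OR (E AND NOT v) = E):
= (W XOR Y)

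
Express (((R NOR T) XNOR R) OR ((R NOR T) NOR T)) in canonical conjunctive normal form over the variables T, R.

(T OR R) AND (NOT T OR NOT R)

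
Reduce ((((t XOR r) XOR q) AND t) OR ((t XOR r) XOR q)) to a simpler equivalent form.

By absorption (E OR (E AND v) = E):
= ((t XOR r) XOR q)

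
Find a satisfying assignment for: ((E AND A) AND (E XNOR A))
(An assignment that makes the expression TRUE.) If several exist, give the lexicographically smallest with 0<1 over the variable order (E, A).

E=1, A=1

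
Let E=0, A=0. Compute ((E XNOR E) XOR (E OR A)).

Substituting: ((0 XNOR 0) XOR (0 OR 0))
= 1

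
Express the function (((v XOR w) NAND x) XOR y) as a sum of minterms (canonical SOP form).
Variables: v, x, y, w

Σm(0, 1, 4, 7, 8, 9, 13, 14) = (NOT v AND NOT x AND NOT y AND NOT w) OR (NOT v AND NOT x AND NOT y AND w) OR (NOT v AND x AND NOT y AND NOT w) OR (NOT v AND x AND y AND w) OR (v AND NOT x AND NOT y AND NOT w) OR (v AND NOT x AND NOT y AND w) OR (v AND x AND NOT y AND w) OR (v AND x AND y AND NOT w)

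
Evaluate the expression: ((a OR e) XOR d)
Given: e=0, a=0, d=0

Substituting: ((0 OR 0) XOR 0)
= 0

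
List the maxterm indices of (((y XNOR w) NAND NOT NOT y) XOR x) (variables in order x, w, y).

ΠM(3, 4, 5, 6) = (x OR NOT w OR NOT y) AND (NOT x OR w OR y) AND (NOT x OR w OR NOT y) AND (NOT x OR NOT w OR y)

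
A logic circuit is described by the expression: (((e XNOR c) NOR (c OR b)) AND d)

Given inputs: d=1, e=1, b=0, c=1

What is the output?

Substituting: (((1 XNOR 1) NOR (1 OR 0)) AND 1)
= 0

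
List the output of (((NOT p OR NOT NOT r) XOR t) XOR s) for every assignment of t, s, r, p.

t | s | r | p | Output
----------------------
0 | 0 | 0 | 0 | 1
0 | 0 | 0 | 1 | 0
0 | 0 | 1 | 0 | 1
0 | 0 | 1 | 1 | 1
0 | 1 | 0 | 0 | 0
0 | 1 | 0 | 1 | 1
0 | 1 | 1 | 0 | 0
0 | 1 | 1 | 1 | 0
1 | 0 | 0 | 0 | 0
1 | 0 | 0 | 1 | 1
1 | 0 | 1 | 0 | 0
1 | 0 | 1 | 1 | 0
1 | 1 | 0 | 0 | 1
1 | 1 | 0 | 1 | 0
1 | 1 | 1 | 0 | 1
1 | 1 | 1 | 1 | 1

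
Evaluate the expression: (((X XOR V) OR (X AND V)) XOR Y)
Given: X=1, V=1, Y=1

Substituting: (((1 XOR 1) OR (1 AND 1)) XOR 1)
= 0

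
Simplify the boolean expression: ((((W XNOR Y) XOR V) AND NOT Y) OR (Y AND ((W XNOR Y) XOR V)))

By distribution ((E AND v) OR (E AND NOT v) = E):
= ((W XNOR Y) XOR V)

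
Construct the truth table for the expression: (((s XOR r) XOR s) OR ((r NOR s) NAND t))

s | t | r | Output
------------------
0 | 0 | 0 | 1
0 | 0 | 1 | 1
0 | 1 | 0 | 0
0 | 1 | 1 | 1
1 | 0 | 0 | 1
1 | 0 | 1 | 1
1 | 1 | 0 | 1
1 | 1 | 1 | 1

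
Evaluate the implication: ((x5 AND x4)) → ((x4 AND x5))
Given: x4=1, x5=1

Antecedent ((x5 AND x4)) = 1; consequent ((x4 AND x5)) = 1.
1 → 1 = 1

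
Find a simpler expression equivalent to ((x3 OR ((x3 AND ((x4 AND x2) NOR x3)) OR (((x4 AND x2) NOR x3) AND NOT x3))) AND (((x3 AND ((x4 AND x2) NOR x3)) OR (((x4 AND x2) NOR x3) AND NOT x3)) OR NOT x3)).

By distribution ((E OR v) AND (E OR NOT v) = E) then distribution ((E AND v) OR (E AND NOT v) = E):
= ((x4 AND x2) NOR x3)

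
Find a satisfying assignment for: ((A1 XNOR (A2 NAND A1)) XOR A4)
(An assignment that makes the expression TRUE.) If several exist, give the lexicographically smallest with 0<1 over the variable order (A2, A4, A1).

A2=0, A4=0, A1=1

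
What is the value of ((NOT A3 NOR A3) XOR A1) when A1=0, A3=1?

Substituting: ((NOT 1 NOR 1) XOR 0)
= 0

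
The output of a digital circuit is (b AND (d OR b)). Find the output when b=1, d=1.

Substituting: (1 AND (1 OR 1))
= 1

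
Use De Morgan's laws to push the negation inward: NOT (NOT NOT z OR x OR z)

NOT z AND NOT x AND NOT z
De Morgan's: NOT(OR of terms) = AND of negations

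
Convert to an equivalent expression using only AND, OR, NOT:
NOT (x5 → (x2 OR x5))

x5 AND NOT (x2 OR x5)
(Negated implication: NOT(A → B) = A AND NOT B)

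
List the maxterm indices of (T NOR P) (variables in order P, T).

ΠM(1, 2, 3) = (P OR NOT T) AND (NOT P OR T) AND (NOT P OR NOT T)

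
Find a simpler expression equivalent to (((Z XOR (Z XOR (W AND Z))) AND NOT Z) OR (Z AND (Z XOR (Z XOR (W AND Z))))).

By distribution ((E AND v) OR (E AND NOT v) = E) then XOR self-cancellation ((E XOR v) XOR v = E):
= (W AND Z)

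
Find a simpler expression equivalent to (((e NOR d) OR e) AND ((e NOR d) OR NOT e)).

By distribution ((E OR v) AND (E OR NOT v) = E):
= (e NOR d)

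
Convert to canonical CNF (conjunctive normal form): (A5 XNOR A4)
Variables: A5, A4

(A5 OR NOT A4) AND (NOT A5 OR A4)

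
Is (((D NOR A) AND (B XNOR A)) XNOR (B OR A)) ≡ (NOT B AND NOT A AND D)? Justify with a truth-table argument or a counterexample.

Yes, they are equivalent — the two output columns agree on all 8 assignments:
B | A | D | Expression 1 | Expression 2
---------------------------------------
0 | 0 | 0 | 0 | 0
0 | 0 | 1 | 1 | 1
0 | 1 | 0 | 0 | 0
0 | 1 | 1 | 0 | 0
1 | 0 | 0 | 0 | 0
1 | 0 | 1 | 0 | 0
1 | 1 | 0 | 0 | 0
1 | 1 | 1 | 0 | 0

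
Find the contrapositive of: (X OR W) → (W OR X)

Contrapositive: NOT (W OR X) → NOT (X OR W)
Note: A statement and its contrapositive are logically equivalent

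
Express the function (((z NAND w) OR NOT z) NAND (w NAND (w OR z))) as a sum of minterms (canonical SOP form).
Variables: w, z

Σm(2, 3) = (w AND NOT z) OR (w AND z)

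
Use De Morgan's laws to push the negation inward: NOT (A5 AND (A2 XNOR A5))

NOT A5 OR NOT (A2 XNOR A5)
De Morgan's: NOT(AND of terms) = OR of negations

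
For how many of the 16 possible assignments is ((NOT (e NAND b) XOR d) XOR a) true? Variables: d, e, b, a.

Satisfying assignments: (0,0,0,1), (0,0,1,1), (0,1,0,1), (0,1,1,0), (1,0,0,0), (1,0,1,0), (1,1,0,0), (1,1,1,1)
Count: 8 out of 16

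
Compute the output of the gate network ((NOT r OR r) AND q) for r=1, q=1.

Substituting: ((NOT 1 OR 1) AND 1)
= 1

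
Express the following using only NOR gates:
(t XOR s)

((((t NOR s) NOR (t NOR s)) NOR ((t NOR s) NOR (t NOR s))) NOR ((((t NOR t) NOR (s NOR s)) NOR ((t NOR t) NOR (s NOR s))) NOR (((t NOR t) NOR (s NOR s)) NOR ((t NOR t) NOR (s NOR s)))))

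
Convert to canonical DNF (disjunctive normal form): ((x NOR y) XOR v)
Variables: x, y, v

(NOT x AND NOT y AND NOT v) OR (NOT x AND y AND v) OR (x AND NOT y AND v) OR (x AND y AND v)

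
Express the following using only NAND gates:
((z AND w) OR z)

((((z NAND w) NAND (z NAND w)) NAND ((z NAND w) NAND (z NAND w))) NAND (z NAND z))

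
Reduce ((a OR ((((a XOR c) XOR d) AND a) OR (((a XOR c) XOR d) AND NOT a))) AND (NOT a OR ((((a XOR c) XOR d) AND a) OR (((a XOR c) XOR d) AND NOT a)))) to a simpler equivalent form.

By distribution ((E OR v) AND (E OR NOT v) = E) then distribution ((E AND v) OR (E AND NOT v) = E):
= ((a XOR c) XOR d)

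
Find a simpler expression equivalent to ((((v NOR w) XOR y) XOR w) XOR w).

By XOR self-cancellation ((E XOR v) XOR v = E):
= ((v NOR w) XOR y)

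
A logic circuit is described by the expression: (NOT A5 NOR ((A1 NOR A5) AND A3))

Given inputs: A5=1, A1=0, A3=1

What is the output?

Substituting: (NOT 1 NOR ((0 NOR 1) AND 1))
= 1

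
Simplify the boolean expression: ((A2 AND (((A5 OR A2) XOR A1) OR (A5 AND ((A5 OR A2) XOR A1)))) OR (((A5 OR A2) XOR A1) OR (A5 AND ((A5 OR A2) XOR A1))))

By absorption (E OR (E AND v) = E) then absorption (E OR (E AND v) = E):
= ((A5 OR A2) XOR A1)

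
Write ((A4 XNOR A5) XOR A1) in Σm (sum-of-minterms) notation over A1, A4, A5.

Σm(0, 3, 5, 6) = (NOT A1 AND NOT A4 AND NOT A5) OR (NOT A1 AND A4 AND A5) OR (A1 AND NOT A4 AND A5) OR (A1 AND A4 AND NOT A5)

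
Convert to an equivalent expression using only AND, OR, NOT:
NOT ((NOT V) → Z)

(NOT V) AND NOT Z
(Negated implication: NOT(A → B) = A AND NOT B)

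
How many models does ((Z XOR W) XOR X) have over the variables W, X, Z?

Satisfying assignments: (0,0,1), (0,1,0), (1,0,0), (1,1,1)
Count: 4 out of 8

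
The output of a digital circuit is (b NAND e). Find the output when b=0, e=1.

Substituting: (0 NAND 1)
= 1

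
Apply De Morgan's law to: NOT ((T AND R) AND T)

NOT (T AND R) OR NOT T
De Morgan's: NOT(AND of terms) = OR of negations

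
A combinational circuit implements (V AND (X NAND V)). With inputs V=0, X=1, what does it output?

Substituting: (0 AND (1 NAND 0))
= 0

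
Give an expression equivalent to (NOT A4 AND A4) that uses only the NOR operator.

(((A4 NOR A4) NOR (A4 NOR A4)) NOR (A4 NOR A4))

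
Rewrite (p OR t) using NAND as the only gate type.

((p NAND p) NAND (t NAND t))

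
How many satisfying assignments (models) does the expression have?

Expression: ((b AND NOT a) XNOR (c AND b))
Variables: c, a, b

Satisfying assignments: (0,0,0), (0,1,0), (0,1,1), (1,0,0), (1,0,1), (1,1,0)
Count: 6 out of 8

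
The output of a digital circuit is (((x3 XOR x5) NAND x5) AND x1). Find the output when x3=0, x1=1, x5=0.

Substituting: (((0 XOR 0) NAND 0) AND 1)
= 1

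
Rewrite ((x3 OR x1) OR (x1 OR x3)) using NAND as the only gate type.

((((x3 NAND x3) NAND (x1 NAND x1)) NAND ((x3 NAND x3) NAND (x1 NAND x1))) NAND (((x1 NAND x1) NAND (x3 NAND x3)) NAND ((x1 NAND x1) NAND (x3 NAND x3))))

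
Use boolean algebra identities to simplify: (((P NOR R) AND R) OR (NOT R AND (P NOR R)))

By distribution ((E AND v) OR (E AND NOT v) = E):
= (P NOR R)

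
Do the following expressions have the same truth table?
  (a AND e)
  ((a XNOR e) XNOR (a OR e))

Yes, they are equivalent — the two output columns agree on all 4 assignments:
a | e | Expression 1 | Expression 2
-----------------------------------
0 | 0 | 0 | 0
0 | 1 | 0 | 0
1 | 0 | 0 | 0
1 | 1 | 1 | 1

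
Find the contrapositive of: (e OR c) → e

Contrapositive: NOT e → NOT (e OR c)
Note: A statement and its contrapositive are logically equivalent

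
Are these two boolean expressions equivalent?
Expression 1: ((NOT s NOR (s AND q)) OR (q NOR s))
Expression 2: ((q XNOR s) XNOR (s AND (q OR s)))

No. Counterexample: with q=0, s=0, Expression 1 = 1 but Expression 2 = 0.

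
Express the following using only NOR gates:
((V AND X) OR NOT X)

((((V NOR V) NOR (X NOR X)) NOR (X NOR X)) NOR (((V NOR V) NOR (X NOR X)) NOR (X NOR X)))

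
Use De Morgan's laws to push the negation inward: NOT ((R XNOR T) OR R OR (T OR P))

NOT (R XNOR T) AND NOT R AND NOT (T OR P)
De Morgan's: NOT(OR of terms) = AND of negations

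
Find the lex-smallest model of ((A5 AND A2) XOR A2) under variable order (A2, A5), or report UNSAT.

A2=1, A5=0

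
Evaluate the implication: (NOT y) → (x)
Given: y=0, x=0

Antecedent (NOT y) = 1; consequent (x) = 0.
1 → 0 = 0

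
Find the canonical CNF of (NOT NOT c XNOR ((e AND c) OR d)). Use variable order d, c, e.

(d OR NOT c OR e) AND (NOT d OR c OR e) AND (NOT d OR c OR NOT e)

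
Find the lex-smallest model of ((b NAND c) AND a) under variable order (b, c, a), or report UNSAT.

b=0, c=0, a=1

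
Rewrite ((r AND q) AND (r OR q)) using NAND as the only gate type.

((((r NAND q) NAND (r NAND q)) NAND ((r NAND r) NAND (q NAND q))) NAND (((r NAND q) NAND (r NAND q)) NAND ((r NAND r) NAND (q NAND q))))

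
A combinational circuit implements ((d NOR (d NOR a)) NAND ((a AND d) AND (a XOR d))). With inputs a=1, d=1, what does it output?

Substituting: ((1 NOR (1 NOR 1)) NAND ((1 AND 1) AND (1 XOR 1)))
= 1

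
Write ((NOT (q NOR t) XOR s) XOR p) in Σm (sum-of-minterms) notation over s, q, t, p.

Σm(1, 2, 4, 6, 8, 11, 13, 15) = (NOT s AND NOT q AND NOT t AND p) OR (NOT s AND NOT q AND t AND NOT p) OR (NOT s AND q AND NOT t AND NOT p) OR (NOT s AND q AND t AND NOT p) OR (s AND NOT q AND NOT t AND NOT p) OR (s AND NOT q AND t AND p) OR (s AND q AND NOT t AND p) OR (s AND q AND t AND p)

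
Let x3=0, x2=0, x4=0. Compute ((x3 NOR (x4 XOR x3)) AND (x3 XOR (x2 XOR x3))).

Substituting: ((0 NOR (0 XOR 0)) AND (0 XOR (0 XOR 0)))
= 0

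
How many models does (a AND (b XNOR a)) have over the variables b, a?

Satisfying assignments: (1,1)
Count: 1 out of 4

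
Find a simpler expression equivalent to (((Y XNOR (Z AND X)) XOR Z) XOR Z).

By XOR self-cancellation ((E XOR v) XOR v = E):
= (Y XNOR (Z AND X))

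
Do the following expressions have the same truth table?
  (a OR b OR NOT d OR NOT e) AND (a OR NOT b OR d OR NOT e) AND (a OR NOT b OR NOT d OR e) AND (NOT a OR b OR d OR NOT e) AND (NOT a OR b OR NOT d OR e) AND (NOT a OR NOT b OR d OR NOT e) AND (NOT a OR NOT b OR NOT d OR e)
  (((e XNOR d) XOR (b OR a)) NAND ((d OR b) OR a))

Yes, they are equivalent — the two output columns agree on all 16 assignments:
a | b | d | e | Expression 1 | Expression 2
-------------------------------------------
0 | 0 | 0 | 0 | 1 | 1
0 | 0 | 0 | 1 | 1 | 1
0 | 0 | 1 | 0 | 1 | 1
0 | 0 | 1 | 1 | 0 | 0
0 | 1 | 0 | 0 | 1 | 1
0 | 1 | 0 | 1 | 0 | 0
0 | 1 | 1 | 0 | 0 | 0
0 | 1 | 1 | 1 | 1 | 1
1 | 0 | 0 | 0 | 1 | 1
1 | 0 | 0 | 1 | 0 | 0
1 | 0 | 1 | 0 | 0 | 0
1 | 0 | 1 | 1 | 1 | 1
1 | 1 | 0 | 0 | 1 | 1
1 | 1 | 0 | 1 | 0 | 0
1 | 1 | 1 | 0 | 0 | 0
1 | 1 | 1 | 1 | 1 | 1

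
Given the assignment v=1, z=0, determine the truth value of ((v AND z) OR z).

Substituting: ((1 AND 0) OR 0)
= 0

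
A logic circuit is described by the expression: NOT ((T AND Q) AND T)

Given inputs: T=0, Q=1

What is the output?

Substituting: NOT ((0 AND 1) AND 0)
= 1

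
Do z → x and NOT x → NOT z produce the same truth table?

Yes, Contrapositive is always equivalent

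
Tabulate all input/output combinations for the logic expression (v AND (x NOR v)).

v | x | Output
--------------
0 | 0 | 0
0 | 1 | 0
1 | 0 | 0
1 | 1 | 0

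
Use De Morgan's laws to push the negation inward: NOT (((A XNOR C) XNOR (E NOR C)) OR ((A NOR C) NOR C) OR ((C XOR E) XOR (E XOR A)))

NOT ((A XNOR C) XNOR (E NOR C)) AND NOT ((A NOR C) NOR C) AND NOT ((C XOR E) XOR (E XOR A))
De Morgan's: NOT(OR of terms) = AND of negations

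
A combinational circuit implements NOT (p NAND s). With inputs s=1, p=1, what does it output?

Substituting: NOT (1 NAND 1)
= 1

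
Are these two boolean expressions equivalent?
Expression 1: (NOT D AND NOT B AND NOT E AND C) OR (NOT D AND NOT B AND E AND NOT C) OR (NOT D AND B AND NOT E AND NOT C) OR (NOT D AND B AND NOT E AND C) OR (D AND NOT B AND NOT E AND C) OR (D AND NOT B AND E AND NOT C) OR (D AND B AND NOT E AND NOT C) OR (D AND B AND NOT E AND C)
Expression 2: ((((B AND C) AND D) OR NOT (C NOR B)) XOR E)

Yes, they are equivalent — the two output columns agree on all 16 assignments:
D | B | E | C | Expression 1 | Expression 2
-------------------------------------------
0 | 0 | 0 | 0 | 0 | 0
0 | 0 | 0 | 1 | 1 | 1
0 | 0 | 1 | 0 | 1 | 1
0 | 0 | 1 | 1 | 0 | 0
0 | 1 | 0 | 0 | 1 | 1
0 | 1 | 0 | 1 | 1 | 1
0 | 1 | 1 | 0 | 0 | 0
0 | 1 | 1 | 1 | 0 | 0
1 | 0 | 0 | 0 | 0 | 0
1 | 0 | 0 | 1 | 1 | 1
1 | 0 | 1 | 0 | 1 | 1
1 | 0 | 1 | 1 | 0 | 0
1 | 1 | 0 | 0 | 1 | 1
1 | 1 | 0 | 1 | 1 | 1
1 | 1 | 1 | 0 | 0 | 0
1 | 1 | 1 | 1 | 0 | 0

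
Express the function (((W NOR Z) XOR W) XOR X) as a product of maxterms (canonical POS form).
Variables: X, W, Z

ΠM(1, 4, 6, 7) = (X OR W OR NOT Z) AND (NOT X OR W OR Z) AND (NOT X OR NOT W OR Z) AND (NOT X OR NOT W OR NOT Z)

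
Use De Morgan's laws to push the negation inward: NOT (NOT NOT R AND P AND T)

NOT R OR NOT P OR NOT T
De Morgan's: NOT(AND of terms) = OR of negations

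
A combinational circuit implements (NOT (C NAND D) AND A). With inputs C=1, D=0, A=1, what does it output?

Substituting: (NOT (1 NAND 0) AND 1)
= 0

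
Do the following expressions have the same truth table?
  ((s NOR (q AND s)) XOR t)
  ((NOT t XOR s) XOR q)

No. Counterexample: with t=0, s=0, q=1, Expression 1 = 1 but Expression 2 = 0.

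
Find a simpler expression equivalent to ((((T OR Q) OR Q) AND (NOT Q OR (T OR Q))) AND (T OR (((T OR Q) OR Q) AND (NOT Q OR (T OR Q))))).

By absorption (E AND (E OR v) = E) then distribution ((E OR v) AND (E OR NOT v) = E):
= (T OR Q)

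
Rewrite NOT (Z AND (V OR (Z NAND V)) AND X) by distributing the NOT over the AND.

NOT Z OR NOT (V OR (Z NAND V)) OR NOT X
De Morgan's: NOT(AND of terms) = OR of negations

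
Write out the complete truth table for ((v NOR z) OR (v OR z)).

z | v | Output
--------------
0 | 0 | 1
0 | 1 | 1
1 | 0 | 1
1 | 1 | 1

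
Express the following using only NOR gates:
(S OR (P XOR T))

((S NOR ((((P NOR T) NOR (P NOR T)) NOR ((P NOR T) NOR (P NOR T))) NOR ((((P NOR P) NOR (T NOR T)) NOR ((P NOR P) NOR (T NOR T))) NOR (((P NOR P) NOR (T NOR T)) NOR ((P NOR P) NOR (T NOR T)))))) NOR (S NOR ((((P NOR T) NOR (P NOR T)) NOR ((P NOR T) NOR (P NOR T))) NOR ((((P NOR P) NOR (T NOR T)) NOR ((P NOR P) NOR (T NOR T))) NOR (((P NOR P) NOR (T NOR T)) NOR ((P NOR P) NOR (T NOR T)))))))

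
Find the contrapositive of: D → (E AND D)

Contrapositive: NOT (E AND D) → NOT D
Note: A statement and its contrapositive are logically equivalent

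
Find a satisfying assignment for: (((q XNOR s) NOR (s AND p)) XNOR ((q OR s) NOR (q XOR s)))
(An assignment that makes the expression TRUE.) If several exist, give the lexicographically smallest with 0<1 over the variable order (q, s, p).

q=0, s=1, p=1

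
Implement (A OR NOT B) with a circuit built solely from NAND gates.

((A NAND A) NAND ((B NAND B) NAND (B NAND B)))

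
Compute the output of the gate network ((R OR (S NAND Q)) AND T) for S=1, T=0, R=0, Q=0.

Substituting: ((0 OR (1 NAND 0)) AND 0)
= 0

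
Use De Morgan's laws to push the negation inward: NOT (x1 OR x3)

NOT x1 AND NOT x3
De Morgan's: NOT(OR of terms) = AND of negations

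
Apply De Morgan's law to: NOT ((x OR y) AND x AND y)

NOT (x OR y) OR NOT x OR NOT y
De Morgan's: NOT(AND of terms) = OR of negations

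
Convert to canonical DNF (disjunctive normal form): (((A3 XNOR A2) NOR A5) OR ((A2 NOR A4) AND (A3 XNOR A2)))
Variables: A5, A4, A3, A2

(NOT A5 AND NOT A4 AND NOT A3 AND NOT A2) OR (NOT A5 AND NOT A4 AND NOT A3 AND A2) OR (NOT A5 AND NOT A4 AND A3 AND NOT A2) OR (NOT A5 AND A4 AND NOT A3 AND A2) OR (NOT A5 AND A4 AND A3 AND NOT A2) OR (A5 AND NOT A4 AND NOT A3 AND NOT A2)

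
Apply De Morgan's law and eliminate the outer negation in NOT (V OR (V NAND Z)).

NOT V AND NOT (V NAND Z)
De Morgan's: NOT(OR of terms) = AND of negations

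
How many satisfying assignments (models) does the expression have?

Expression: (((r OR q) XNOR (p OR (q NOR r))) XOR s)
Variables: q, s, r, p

Satisfying assignments: (0,0,1,1), (0,1,0,0), (0,1,0,1), (0,1,1,0), (1,0,0,1), (1,0,1,1), (1,1,0,0), (1,1,1,0)
Count: 8 out of 16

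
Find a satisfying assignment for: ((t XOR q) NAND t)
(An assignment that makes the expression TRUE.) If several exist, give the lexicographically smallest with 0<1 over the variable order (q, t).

q=0, t=0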